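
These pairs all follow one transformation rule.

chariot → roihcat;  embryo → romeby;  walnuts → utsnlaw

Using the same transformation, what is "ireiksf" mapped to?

rkiifes

Each output is the input with this applied: sort the characters into reverse alphabetical order, then move the first character to the end.
So "ireiksf" becomes "rkiifes".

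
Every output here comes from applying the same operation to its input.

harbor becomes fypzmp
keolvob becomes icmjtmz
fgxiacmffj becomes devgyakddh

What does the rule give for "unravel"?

slpytcj

Each output is the input with this applied: shift every letter 2 places backward in the alphabet (wrapping around).
"unravel" → "slpytcj".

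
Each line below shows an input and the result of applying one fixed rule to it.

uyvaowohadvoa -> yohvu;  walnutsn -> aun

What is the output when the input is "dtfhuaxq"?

tuq

Each output is the input with this applied: move the first character to the end, then keep one character in every 3, starting at position 1 (positions 1st, 4th, 7th, ...).
"dtfhuaxq" → "tfhuaxqd" → "tuq".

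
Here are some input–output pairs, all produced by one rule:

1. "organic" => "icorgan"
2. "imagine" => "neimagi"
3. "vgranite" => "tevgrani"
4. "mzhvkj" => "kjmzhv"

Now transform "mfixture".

remfixtu

The pattern: move the last 2 characters to the front (rotate right by 2).
"mfixture" → "remfixtu".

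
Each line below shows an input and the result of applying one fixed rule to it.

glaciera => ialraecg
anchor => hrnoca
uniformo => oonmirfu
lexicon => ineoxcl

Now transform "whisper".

srheipw

The rule is to take characters alternately from the front and the back (1st, last, 2nd, 2nd-last, ...), then swap the first and last characters.
For "whisper", step one produces "wrheips"; step two turns that into "srheipw".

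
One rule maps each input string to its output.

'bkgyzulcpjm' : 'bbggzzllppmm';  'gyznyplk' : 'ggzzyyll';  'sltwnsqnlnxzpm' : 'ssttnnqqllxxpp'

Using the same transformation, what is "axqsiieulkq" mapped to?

aaqqiieellqq

In each case the input is transformed by: keep every other character starting from the first (positions 1st, 3rd, 5th, ...), then double every character.
For "axqsiieulkq", step one produces "aqielq"; step two turns that into "aaqqiieellqq".
(Check on "gyznyplk": → "gzyl" → "ggzzyyll" ✓)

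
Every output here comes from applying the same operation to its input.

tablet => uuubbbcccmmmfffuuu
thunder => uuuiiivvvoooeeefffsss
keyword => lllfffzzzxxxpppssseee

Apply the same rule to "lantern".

The transformation: repeat every character 3 times, then shift every letter 1 place forward in the alphabet (wrapping around).
Applying both steps to "lantern": "lllaaannnttteeerrrnnn", then "mmmbbbooouuufffsssooo".

mmmbbbooouuufffsssooo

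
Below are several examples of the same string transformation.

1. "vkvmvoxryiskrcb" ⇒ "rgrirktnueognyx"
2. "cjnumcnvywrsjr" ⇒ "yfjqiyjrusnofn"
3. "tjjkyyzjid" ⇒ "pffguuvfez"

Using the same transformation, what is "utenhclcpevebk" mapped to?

Looking at the pairs, the operation is to shift every letter 4 places backward in the alphabet (wrapping around).
So "utenhclcpevebk" becomes "qpajdyhylaraxg".

qpajdyhylaraxg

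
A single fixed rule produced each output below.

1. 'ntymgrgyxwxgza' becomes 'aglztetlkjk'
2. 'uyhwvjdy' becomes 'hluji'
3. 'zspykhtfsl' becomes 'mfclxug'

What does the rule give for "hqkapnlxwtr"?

What's happening: delete the last 3 characters, then shift every letter 13 places forward in the alphabet (wrapping around) — i.e. ROT13.
For "hqkapnlxwtr" the result is "udxncayk".

udxncayk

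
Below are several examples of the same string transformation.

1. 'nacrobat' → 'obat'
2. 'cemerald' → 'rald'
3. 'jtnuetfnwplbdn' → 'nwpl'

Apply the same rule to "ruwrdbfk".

dbfk

Looking at the pairs, the operation is to swap the front and back halves of the string, then keep only the first 4 characters.
Working it through for "ruwrdbfk": intermediate "dbfkruwr", final "dbfk".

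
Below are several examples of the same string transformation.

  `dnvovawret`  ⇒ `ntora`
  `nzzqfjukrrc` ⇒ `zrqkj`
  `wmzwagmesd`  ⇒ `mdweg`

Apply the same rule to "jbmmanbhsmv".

In each case the input is transformed by: keep every other character starting from the second (positions 2nd, 4th, 6th, ...), then take characters alternately from the front and the back (1st, last, 2nd, 2nd-last, ...).
Working it through for "jbmmanbhsmv": intermediate "bmnhm", final "bmmhn".

bmmhn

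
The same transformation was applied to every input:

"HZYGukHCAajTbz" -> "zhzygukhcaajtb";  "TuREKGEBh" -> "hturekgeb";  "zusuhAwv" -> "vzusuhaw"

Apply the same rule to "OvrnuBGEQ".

qovrnubge

The rule is to move the last character to the front, then convert every letter to lowercase.
For "OvrnuBGEQ", step one produces "QOvrnuBGE"; step two turns that into "qovrnubge".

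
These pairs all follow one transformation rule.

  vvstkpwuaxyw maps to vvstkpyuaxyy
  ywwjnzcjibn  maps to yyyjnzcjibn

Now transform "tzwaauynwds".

tzyaauynyds

The rule is to replace every "w" with "y".
"tzwaauynwds" → "tzyaauynyds".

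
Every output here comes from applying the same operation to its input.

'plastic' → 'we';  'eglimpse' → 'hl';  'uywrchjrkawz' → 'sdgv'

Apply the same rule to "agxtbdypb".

Rule — keep one character in every 3, starting at position 3 (positions 3rd, 6th, 9th, ...), then shift every letter 4 places backward in the alphabet (wrapping around).
Applying both steps to "agxtbdypb": "xdb", then "tzx".

tzx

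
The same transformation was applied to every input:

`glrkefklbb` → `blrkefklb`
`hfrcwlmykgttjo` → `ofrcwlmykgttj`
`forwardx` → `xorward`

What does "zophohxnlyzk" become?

Looking at the pairs, the operation is to delete the first character, then move the last character to the front.
So "zophohxnlyzk" becomes "kophohxnlyz".
(Check on "glrkefklbb": → "lrkefklbb" → "blrkefklb" ✓)

kophohxnlyz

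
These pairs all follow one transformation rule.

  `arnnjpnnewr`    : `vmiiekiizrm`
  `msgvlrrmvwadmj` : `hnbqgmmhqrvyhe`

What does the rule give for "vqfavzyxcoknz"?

What's happening: shift every letter 5 places backward in the alphabet (wrapping around).
Doing the same to "vqfavzyxcoknz": "qlavqutsxjfiu".

qlavqutsxjfiu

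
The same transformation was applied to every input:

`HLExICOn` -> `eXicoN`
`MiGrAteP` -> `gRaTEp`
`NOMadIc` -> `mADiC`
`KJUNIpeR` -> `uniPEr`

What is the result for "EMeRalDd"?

ErALdD

What's happening: flip the case of every letter, then delete the first 2 characters.
On "EMeRalDd": the first step gives "emErALdD", and the second then gives "ErALdD".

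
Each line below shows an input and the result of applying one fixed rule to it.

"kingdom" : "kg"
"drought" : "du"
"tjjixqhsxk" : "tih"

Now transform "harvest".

hv

In each case the input is transformed by: move the last 2 characters to the front (rotate right by 2), then keep one character in every 3, starting at position 3 (positions 3rd, 6th, 9th, ...).
For "harvest", step one produces "stharve"; step two turns that into "hv".
(Check on "drought": → "htdroug" → "du" ✓)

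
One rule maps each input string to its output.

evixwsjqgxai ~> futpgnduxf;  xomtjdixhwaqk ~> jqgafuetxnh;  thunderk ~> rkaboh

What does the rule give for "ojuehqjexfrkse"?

rbengbucohpb

The transformation: delete the first 2 characters, then shift every letter 3 places backward in the alphabet (wrapping around).
Working it through for "ojuehqjexfrkse": intermediate "uehqjexfrkse", final "rbengbucohpb".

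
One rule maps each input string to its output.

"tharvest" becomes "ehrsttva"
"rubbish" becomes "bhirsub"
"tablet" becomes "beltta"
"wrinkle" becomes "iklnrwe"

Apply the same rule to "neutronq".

The rule is to sort the characters into alphabetical order, then move the first character to the end.
Starting from "neutronq": after the first operation, "ennoqrtu"; after the second, "nnoqrtue".
(Check on "tablet": → "abeltt" → "beltta" ✓)

nnoqrtue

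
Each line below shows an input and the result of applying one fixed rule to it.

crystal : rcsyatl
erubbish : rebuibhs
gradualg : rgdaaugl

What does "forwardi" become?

The pattern: swap each adjacent pair of characters (1↔2, 3↔4, ...).
Applying that to "forwardi" gives "ofwrraid".

ofwrraid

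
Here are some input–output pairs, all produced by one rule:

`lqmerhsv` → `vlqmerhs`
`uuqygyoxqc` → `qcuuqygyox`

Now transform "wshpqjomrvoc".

The rule is to swap the front and back halves of the string, then move the first 3 characters to the end (rotate left by 3).
On "wshpqjomrvoc" that produces "vocwshpqjomr".

vocwshpqjomr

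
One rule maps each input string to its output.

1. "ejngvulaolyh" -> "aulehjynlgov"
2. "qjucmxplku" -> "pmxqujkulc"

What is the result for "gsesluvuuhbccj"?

The transformation: take characters alternately from the front and the back (1st, last, 2nd, 2nd-last, ...), then move the last 3 characters to the front (rotate right by 3).
"gsesluvuuhbccj" → "uvugjscecsblhu".

uvugjscecsblhu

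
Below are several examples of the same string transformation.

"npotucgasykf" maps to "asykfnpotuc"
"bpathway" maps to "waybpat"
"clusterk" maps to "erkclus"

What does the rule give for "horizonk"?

onkhori

What's happening: swap the front and back halves of the string, then delete the first character.
Working it through for "horizonk": intermediate "zonkhori", final "onkhori".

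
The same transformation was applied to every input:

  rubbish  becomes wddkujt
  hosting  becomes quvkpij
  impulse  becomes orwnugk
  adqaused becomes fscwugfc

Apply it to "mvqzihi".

xsbkjko

What's happening: shift every letter 2 places forward in the alphabet (wrapping around), then move the first character to the end.
Working it through for "mvqzihi": intermediate "oxsbkjk", final "xsbkjko".
(Check on "adqaused": → "cfscwugf" → "fscwugfc" ✓)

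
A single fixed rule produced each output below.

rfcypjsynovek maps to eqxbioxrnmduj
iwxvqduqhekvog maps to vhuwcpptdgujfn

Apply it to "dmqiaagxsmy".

Each output is the input with this applied: swap each adjacent pair of characters (1↔2, 3↔4, ...), then shift every letter 1 place backward in the alphabet (wrapping around).
"dmqiaagxsmy" → "mdiqaaxgmsy" → "lchpzzwflrx".

lchpzzwflrx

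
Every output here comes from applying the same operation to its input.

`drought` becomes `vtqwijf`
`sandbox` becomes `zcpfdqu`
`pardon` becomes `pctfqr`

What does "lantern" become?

pcpvgtn

Each output is the input with this applied: swap the first and last characters, then shift every letter 2 places forward in the alphabet (wrapping around).
For "lantern", step one produces "nanterl"; step two turns that into "pcpvgtn".
(Check on "sandbox": → "xandbos" → "zcpfdqu" ✓)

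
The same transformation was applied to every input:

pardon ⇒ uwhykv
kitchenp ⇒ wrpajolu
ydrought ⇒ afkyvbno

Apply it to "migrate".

The pattern: move the last character to the front, then shift every letter 7 places forward in the alphabet (wrapping around).
On "migrate": the first step gives "emigrat", and the second then gives "ltpnyha".

ltpnyha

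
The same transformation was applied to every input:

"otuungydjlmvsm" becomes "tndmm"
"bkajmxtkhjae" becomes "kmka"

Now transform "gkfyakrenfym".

kaey

The pattern: keep one character in every 3, starting at position 2 (positions 2nd, 5th, 8th, ...).
Doing the same to "gkfyakrenfym": "kaey".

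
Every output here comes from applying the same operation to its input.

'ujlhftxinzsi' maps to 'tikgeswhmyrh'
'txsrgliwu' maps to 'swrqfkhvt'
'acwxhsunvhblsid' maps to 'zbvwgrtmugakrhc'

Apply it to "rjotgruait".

qinsfqtzhs

The rule is to shift every letter 1 place backward in the alphabet (wrapping around).
For "rjotgruait" the result is "qinsfqtzhs".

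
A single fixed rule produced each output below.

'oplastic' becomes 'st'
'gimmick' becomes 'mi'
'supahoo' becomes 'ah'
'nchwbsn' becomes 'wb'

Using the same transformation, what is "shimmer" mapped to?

Each output is the input with this applied: delete the last 2 characters, then keep only the last 2 characters.
"shimmer" → "mm".

mm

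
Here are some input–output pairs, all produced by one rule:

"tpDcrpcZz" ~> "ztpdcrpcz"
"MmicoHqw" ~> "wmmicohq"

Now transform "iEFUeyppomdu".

uiefueyppomd

In each case the input is transformed by: move the last character to the front, then convert every letter to lowercase.
Starting from "iEFUeyppomdu": after the first operation, "uiEFUeyppomd"; after the second, "uiefueyppomd".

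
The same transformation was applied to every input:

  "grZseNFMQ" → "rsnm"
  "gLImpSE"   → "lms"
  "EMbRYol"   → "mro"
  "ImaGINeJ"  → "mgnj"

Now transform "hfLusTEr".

The transformation: keep every other character starting from the second (positions 2nd, 4th, 6th, ...), then convert every letter to lowercase.
On "hfLusTEr": the first step gives "fuTr", and the second then gives "futr".

futr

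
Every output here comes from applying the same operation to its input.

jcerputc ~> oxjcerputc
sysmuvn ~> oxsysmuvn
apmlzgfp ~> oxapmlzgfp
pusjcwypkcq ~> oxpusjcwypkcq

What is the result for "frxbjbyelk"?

oxfrxbjbyelk

What's happening: prepend "ox".
Applying that to "frxbjbyelk" gives "oxfrxbjbyelk".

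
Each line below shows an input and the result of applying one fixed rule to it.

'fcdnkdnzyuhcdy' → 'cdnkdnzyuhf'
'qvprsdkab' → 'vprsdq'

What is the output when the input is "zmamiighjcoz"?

mamiighjz

The transformation: delete the last 3 characters, then move the first character to the end.
Applying both steps to "zmamiighjcoz": "zmamiighj", then "mamiighjz".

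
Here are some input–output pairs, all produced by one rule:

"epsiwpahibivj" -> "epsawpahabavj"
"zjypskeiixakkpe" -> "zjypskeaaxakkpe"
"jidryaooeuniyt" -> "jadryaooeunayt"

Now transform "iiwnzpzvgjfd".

aawnzpzvgjfd

The rule is to replace every "i" with "a".
"iiwnzpzvgjfd" → "aawnzpzvgjfd".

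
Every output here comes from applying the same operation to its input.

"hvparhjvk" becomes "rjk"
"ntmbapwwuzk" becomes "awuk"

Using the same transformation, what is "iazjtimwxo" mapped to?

tmx

Looking at the pairs, the operation is to keep every other character starting from the first (positions 1st, 3rd, 5th, ...), then delete the first 2 characters.
Starting from "iazjtimwxo": after the first operation, "iztmx"; after the second, "tmx".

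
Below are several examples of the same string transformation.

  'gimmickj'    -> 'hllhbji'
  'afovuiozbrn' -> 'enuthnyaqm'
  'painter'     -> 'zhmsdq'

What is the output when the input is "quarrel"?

In each case the input is transformed by: shift every letter 1 place backward in the alphabet (wrapping around), then delete the first character.
For "quarrel", step one produces "ptzqqdk"; step two turns that into "tzqqdk".

tzqqdk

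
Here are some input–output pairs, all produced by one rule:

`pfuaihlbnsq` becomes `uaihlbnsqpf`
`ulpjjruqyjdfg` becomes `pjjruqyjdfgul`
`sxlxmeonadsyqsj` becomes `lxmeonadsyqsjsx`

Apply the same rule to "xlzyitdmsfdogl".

zyitdmsfdoglxl

In each case the input is transformed by: move the first 2 characters to the end (rotate left by 2).
On "xlzyitdmsfdogl" that produces "zyitdmsfdoglxl".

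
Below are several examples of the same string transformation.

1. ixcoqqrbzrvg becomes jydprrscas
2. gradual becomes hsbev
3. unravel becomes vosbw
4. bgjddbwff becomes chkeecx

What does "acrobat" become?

bdspc

Each output is the input with this applied: shift every letter 1 place forward in the alphabet (wrapping around), then delete the last 2 characters.
For "acrobat", step one produces "bdspcbu"; step two turns that into "bdspc".
(Check on "gradual": → "hsbevbm" → "hsbev" ✓)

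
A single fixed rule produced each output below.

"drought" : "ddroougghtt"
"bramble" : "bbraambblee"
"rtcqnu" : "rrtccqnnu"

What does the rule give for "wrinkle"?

What's happening: repeat every character 3 times, then keep every other character starting from the first (positions 1st, 3rd, 5th, ...).
For "wrinkle", step one produces "wwwrrriiinnnkkkllleee"; step two turns that into "wwriinkklee".

wwriinkklee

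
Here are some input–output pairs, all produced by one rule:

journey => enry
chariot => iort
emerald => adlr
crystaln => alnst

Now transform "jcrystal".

The transformation: delete the first 3 characters, then sort the characters into alphabetical order.
Starting from "jcrystal": after the first operation, "ystal"; after the second, "alsty".
(Check on "chariot": → "riot" → "iort" ✓)

alsty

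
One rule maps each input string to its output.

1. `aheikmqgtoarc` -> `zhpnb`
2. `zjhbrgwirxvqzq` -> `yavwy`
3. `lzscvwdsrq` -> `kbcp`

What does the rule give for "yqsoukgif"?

xnf

What's happening: keep one character in every 3, starting at position 1 (positions 1st, 4th, 7th, ...), then shift every letter 1 place backward in the alphabet (wrapping around).
Doing the same to "yqsoukgif": "xnf".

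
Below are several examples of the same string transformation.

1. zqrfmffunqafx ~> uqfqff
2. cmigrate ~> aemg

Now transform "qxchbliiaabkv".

iakxhl

In each case the input is transformed by: keep every other character starting from the second (positions 2nd, 4th, 6th, ...), then swap the front and back halves of the string.
So "qxchbliiaabkv" becomes "iakxhl".
(Check on "cmigrate": → "mgae" → "aemg" ✓)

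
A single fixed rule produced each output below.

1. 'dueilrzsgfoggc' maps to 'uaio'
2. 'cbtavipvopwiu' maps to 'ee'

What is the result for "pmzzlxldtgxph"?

The pattern: shift every letter 9 places forward in the alphabet (wrapping around), then keep only the vowels.
Starting from "pmzzlxldtgxph": after the first operation, "yviiugumcpgyq"; after the second, "iiuu".
(Check on "cbtavipvopwiu": → "lkcjeryexyfrd" → "ee" ✓)

iiuu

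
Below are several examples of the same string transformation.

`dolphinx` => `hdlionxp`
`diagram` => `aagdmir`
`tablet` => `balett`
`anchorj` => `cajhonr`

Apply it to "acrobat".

The transformation: sort the characters into alphabetical order, then swap each adjacent pair of characters (1↔2, 3↔4, ...).
On "acrobat": the first step gives "aabcort", and the second then gives "aacbrot".

aacbrot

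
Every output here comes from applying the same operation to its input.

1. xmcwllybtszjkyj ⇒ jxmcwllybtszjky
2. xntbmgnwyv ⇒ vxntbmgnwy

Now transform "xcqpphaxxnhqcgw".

The transformation: move the last character to the front.
So "xcqpphaxxnhqcgw" becomes "wxcqpphaxxnhqcg".

wxcqpphaxxnhqcg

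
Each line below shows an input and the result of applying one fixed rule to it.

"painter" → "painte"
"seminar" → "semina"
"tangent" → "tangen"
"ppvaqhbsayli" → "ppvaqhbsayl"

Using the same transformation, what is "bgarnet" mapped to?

The pattern: delete the last character.
For "bgarnet" the result is "bgarne".

bgarne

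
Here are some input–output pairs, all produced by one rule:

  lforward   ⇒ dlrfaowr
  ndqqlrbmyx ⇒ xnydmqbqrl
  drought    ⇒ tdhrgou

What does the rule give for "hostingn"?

The transformation: reverse the string, then take characters alternately from the front and the back (1st, last, 2nd, 2nd-last, ...).
Applying both steps to "hostingn": "ngnitsoh", then "nhgonsit".

nhgonsit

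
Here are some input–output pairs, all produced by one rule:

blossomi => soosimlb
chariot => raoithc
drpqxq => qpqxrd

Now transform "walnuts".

nltusaw

The transformation: swap each adjacent pair of characters (1↔2, 3↔4, ...), then move the first 2 characters to the end (rotate left by 2).
Working it through for "walnuts": intermediate "awnltus", final "nltusaw".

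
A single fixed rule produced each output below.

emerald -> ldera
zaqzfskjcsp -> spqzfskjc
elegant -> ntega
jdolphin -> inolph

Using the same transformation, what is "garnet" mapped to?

The pattern: delete the first 2 characters, then move the last 2 characters to the front (rotate right by 2).
On "garnet": the first step gives "rnet", and the second then gives "etrn".

etrn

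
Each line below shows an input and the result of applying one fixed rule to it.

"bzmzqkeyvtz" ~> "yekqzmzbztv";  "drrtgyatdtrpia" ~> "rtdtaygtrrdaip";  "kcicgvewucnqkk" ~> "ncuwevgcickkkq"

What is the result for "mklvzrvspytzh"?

ypsvrzvlkmhzt

Looking at the pairs, the operation is to reverse the string, then move the first 3 characters to the end (rotate left by 3).
On "mklvzrvspytzh" that produces "ypsvrzvlkmhzt".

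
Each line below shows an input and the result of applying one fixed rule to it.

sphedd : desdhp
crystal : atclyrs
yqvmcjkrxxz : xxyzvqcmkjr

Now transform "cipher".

In each case the input is transformed by: move the last 3 characters to the front (rotate right by 3), then swap each adjacent pair of characters (1↔2, 3↔4, ...).
On "cipher" that produces "ehcrpi".

ehcrpi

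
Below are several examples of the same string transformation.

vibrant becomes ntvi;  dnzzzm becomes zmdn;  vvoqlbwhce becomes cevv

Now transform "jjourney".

eyjj

The pattern: move the last 2 characters to the front (rotate right by 2), then keep only the first 4 characters.
On "jjourney": the first step gives "eyjjourn", and the second then gives "eyjj".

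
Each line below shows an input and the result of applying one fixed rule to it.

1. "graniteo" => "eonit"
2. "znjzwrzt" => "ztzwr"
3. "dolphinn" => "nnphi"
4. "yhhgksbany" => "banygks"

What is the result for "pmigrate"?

The pattern: delete the first 3 characters, then move the first 3 characters to the end (rotate left by 3).
Applying both steps to "pmigrate": "grate", then "tegra".

tegra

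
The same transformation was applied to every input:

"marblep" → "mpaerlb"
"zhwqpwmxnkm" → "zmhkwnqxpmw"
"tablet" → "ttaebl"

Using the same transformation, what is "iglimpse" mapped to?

Each output is the input with this applied: take characters alternately from the front and the back (1st, last, 2nd, 2nd-last, ...).
For "iglimpse" the result is "iegslpim".

iegslpim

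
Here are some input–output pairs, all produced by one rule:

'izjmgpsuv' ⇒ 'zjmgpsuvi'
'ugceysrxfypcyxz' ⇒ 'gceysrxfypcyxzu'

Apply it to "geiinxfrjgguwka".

The pattern: move the first character to the end.
On "geiinxfrjgguwka" that produces "eiinxfrjgguwkag".

eiinxfrjgguwkag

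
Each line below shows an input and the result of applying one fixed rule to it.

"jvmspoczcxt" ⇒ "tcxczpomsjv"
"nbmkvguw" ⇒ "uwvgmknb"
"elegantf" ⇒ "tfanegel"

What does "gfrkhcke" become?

kehcrkgf

Looking at the pairs, the operation is to swap each adjacent pair of characters (1↔2, 3↔4, ...), then reverse the string.
"gfrkhcke" → "kehcrkgf".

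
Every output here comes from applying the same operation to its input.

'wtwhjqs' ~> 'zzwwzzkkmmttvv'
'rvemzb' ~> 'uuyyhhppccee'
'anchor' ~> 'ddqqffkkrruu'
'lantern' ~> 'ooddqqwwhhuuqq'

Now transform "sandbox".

vvddqqggeerraa

The rule is to shift every letter 3 places forward in the alphabet (wrapping around), then double every character.
Starting from "sandbox": after the first operation, "vdqgera"; after the second, "vvddqqggeerraa".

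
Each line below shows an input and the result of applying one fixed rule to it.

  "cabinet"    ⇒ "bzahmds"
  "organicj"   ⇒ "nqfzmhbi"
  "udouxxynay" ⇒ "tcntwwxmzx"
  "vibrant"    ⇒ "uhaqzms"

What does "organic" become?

nqfzmhb

Looking at the pairs, the operation is to shift every letter 1 place backward in the alphabet (wrapping around).
On "organic" that produces "nqfzmhb".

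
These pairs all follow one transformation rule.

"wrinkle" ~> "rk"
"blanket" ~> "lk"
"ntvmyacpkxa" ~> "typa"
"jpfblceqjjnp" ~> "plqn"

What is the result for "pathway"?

The pattern: keep one character in every 3, starting at position 2 (positions 2nd, 5th, 8th, ...).
Doing the same to "pathway": "aw".

aw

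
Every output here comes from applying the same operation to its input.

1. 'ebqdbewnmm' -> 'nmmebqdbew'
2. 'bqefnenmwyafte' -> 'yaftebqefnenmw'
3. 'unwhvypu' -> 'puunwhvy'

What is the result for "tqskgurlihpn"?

ihpntqskgurl

What's happening: swap the front and back halves of the string, then move the first 2 characters to the end (rotate left by 2).
Applying that to "tqskgurlihpn" gives "ihpntqskgurl".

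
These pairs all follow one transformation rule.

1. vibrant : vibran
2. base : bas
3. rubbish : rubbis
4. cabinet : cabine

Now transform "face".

fac

Rule — delete the last character.
On "face" that produces "fac".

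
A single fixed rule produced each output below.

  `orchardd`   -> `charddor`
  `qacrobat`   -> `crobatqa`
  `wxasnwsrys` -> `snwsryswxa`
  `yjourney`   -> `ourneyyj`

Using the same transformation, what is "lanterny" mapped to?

Each output is the input with this applied: move the last 2 characters to the front (rotate right by 2), then swap the front and back halves of the string.
Starting from "lanterny": after the first operation, "nylanter"; after the second, "nternyla".

nternyla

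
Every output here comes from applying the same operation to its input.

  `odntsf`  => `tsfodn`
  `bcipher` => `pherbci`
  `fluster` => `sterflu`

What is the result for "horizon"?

The pattern: move the first 3 characters to the end (rotate left by 3).
So "horizon" becomes "izonhor".

izonhor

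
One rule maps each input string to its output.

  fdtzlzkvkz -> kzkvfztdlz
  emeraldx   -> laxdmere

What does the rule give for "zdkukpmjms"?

mpmjzskdku

What's happening: swap the front and back halves of the string, then swap each adjacent pair of characters (1↔2, 3↔4, ...).
Starting from "zdkukpmjms": after the first operation, "pmjmszdkuk"; after the second, "mpmjzskdku".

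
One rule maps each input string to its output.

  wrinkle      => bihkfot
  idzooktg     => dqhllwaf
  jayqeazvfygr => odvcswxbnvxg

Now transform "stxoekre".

bohbluqp

The pattern: reverse the string, then shift every letter 3 places backward in the alphabet (wrapping around).
"stxoekre" → "erkeoxts" → "bohbluqp".
(Check on "wrinkle": → "elknirw" → "bihkfot" ✓)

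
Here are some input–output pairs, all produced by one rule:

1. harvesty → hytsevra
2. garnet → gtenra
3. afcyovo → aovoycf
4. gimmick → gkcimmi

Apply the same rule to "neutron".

Rule — move the first character to the end, then reverse the string.
For "neutron", step one produces "eutronn"; step two turns that into "nnortue".

nnortue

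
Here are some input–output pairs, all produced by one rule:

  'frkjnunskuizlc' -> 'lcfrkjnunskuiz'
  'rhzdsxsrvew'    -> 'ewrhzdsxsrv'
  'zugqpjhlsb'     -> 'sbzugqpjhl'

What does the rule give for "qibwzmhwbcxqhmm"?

mmqibwzmhwbcxqh

Rule — move the last 2 characters to the front (rotate right by 2).
Doing the same to "qibwzmhwbcxqhmm": "mmqibwzmhwbcxqh".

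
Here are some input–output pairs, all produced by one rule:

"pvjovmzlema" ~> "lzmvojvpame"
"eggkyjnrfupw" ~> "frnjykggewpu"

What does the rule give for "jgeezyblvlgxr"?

lvlbyzeegjrxg

Rule — move the last 3 characters to the front (rotate right by 3), then reverse the string.
Working it through for "jgeezyblvlgxr": intermediate "gxrjgeezyblvl", final "lvlbyzeegjrxg".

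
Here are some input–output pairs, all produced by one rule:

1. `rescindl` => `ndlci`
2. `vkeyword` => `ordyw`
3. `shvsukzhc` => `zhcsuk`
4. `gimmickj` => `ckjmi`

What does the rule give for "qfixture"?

urext

In each case the input is transformed by: delete the first 3 characters, then move the last 3 characters to the front (rotate right by 3).
Starting from "qfixture": after the first operation, "xture"; after the second, "urext".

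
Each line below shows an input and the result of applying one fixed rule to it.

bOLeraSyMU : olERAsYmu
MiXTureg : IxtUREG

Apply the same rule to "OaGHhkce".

AghHKCE

In each case the input is transformed by: delete the first character, then flip the case of every letter.
"OaGHhkce" → "aGHhkce" → "AghHKCE".
(Check on "MiXTureg": → "iXTureg" → "IxtUREG" ✓)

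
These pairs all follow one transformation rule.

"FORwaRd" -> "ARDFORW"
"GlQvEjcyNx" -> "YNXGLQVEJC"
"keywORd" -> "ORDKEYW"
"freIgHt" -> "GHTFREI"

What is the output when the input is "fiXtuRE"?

UREFIXT

Looking at the pairs, the operation is to move the last 3 characters to the front (rotate right by 3), then convert every letter to uppercase.
"fiXtuRE" → "uREfiXt" → "UREFIXT".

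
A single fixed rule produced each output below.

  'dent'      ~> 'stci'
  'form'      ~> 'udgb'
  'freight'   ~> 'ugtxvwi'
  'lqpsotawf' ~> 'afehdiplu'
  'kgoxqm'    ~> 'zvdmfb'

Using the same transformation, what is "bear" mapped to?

In each case the input is transformed by: shift every letter 11 places backward in the alphabet (wrapping around).
So "bear" becomes "qtpg".

qtpg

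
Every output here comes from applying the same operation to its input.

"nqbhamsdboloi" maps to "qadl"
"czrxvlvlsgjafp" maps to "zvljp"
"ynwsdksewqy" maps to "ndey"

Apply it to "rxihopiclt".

xoc

What's happening: keep one character in every 3, starting at position 2 (positions 2nd, 5th, 8th, ...).
On "rxihopiclt" that produces "xoc".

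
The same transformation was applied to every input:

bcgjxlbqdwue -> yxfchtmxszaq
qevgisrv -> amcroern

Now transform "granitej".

ncjwpefa

The transformation: swap each adjacent pair of characters (1↔2, 3↔4, ...), then shift every letter 4 places backward in the alphabet (wrapping around).
So "granitej" becomes "ncjwpefa".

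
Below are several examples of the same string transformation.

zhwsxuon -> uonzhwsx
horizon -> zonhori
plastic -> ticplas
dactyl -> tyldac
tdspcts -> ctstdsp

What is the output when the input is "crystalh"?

alhcryst

In each case the input is transformed by: move the last 3 characters to the front (rotate right by 3).
"crystalh" → "alhcryst".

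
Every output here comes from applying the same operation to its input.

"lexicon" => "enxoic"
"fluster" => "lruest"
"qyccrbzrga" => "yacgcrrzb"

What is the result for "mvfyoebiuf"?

The transformation: delete the first character, then take characters alternately from the front and the back (1st, last, 2nd, 2nd-last, ...).
On "mvfyoebiuf": the first step gives "vfyoebiuf", and the second then gives "vffuyiobe".

vffuyiobe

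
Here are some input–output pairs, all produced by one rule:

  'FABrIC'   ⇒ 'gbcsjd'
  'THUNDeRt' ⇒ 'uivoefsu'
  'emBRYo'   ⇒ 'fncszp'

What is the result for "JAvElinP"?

Each output is the input with this applied: shift every letter 1 place forward in the alphabet (wrapping around), then convert every letter to lowercase.
"JAvElinP" → "KBwFmjoQ" → "kbwfmjoq".

kbwfmjoq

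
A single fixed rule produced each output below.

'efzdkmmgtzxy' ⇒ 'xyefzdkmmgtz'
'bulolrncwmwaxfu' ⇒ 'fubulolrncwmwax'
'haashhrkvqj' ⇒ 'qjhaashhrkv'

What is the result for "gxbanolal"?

algxbanol

The pattern: move the last 2 characters to the front (rotate right by 2).
Doing the same to "gxbanolal": "algxbanol".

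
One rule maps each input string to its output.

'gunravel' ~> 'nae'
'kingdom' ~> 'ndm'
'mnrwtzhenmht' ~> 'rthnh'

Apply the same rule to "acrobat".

Each output is the input with this applied: delete the first 2 characters, then keep every other character starting from the first (positions 1st, 3rd, 5th, ...).
"acrobat" → "robat" → "rbt".

rbt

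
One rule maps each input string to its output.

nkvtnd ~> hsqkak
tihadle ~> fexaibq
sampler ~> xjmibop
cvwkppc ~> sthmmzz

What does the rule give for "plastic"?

ixpqfzm

In each case the input is transformed by: shift every letter 3 places backward in the alphabet (wrapping around), then move the first character to the end.
On "plastic": the first step gives "mixpqfz", and the second then gives "ixpqfzm".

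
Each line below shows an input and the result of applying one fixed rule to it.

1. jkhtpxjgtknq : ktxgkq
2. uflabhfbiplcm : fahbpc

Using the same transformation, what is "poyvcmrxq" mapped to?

ovmx

What's happening: keep every other character starting from the second (positions 2nd, 4th, 6th, ...).
"poyvcmrxq" → "ovmx".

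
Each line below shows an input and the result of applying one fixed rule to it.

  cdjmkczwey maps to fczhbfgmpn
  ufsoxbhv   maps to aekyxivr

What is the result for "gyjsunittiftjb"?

wwliwmejbmvxql

The transformation: swap the front and back halves of the string, then shift every letter 3 places forward in the alphabet (wrapping around).
Applying both steps to "gyjsunittiftjb": "ttiftjbgyjsuni", then "wwliwmejbmvxql".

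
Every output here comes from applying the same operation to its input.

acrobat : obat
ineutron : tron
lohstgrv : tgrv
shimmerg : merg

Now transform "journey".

The rule is to keep only the last 4 characters.
"journey" → "rney".

rney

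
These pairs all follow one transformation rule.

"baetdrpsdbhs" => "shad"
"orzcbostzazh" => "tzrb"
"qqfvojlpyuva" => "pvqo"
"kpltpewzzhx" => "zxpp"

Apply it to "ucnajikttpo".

tocj

The pattern: keep one character in every 3, starting at position 2 (positions 2nd, 5th, 8th, ...), then move the first 2 characters to the end (rotate left by 2).
Applying that to "ucnajikttpo" gives "tocj".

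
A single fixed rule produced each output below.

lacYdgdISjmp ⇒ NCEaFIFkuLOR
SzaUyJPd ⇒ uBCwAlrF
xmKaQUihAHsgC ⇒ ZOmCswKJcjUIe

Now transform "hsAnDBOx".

JUcPfdqZ

Each output is the input with this applied: flip the case of every letter, then shift every letter 2 places forward in the alphabet (wrapping around).
"hsAnDBOx" → "HSaNdboX" → "JUcPfdqZ".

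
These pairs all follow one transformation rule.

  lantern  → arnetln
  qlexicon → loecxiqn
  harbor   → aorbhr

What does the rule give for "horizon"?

oorzihn

In each case the input is transformed by: take characters alternately from the front and the back (1st, last, 2nd, 2nd-last, ...), then move the first 2 characters to the end (rotate left by 2).
Applying both steps to "horizon": "hnoorzi", then "oorzihn".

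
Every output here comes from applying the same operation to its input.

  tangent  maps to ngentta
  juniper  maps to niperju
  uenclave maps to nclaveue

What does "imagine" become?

Rule — move the first 2 characters to the end (rotate left by 2).
For "imagine" the result is "agineim".

agineim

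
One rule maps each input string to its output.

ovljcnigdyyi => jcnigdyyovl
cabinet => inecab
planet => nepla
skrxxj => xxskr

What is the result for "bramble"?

mblbra

Rule — delete the last character, then move the first 3 characters to the end (rotate left by 3).
Working it through for "bramble": intermediate "brambl", final "mblbra".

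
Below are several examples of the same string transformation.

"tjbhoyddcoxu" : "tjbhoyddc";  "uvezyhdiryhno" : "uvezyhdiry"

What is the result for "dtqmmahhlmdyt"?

The transformation: delete the last 3 characters.
So "dtqmmahhlmdyt" becomes "dtqmmahhlm".

dtqmmahhlm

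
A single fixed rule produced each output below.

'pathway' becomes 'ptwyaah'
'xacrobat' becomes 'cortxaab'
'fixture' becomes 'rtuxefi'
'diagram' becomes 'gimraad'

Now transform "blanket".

klntabe

The pattern: sort the characters into alphabetical order, then move the first 3 characters to the end (rotate left by 3).
"blanket" → "abeklnt" → "klntabe".
(Check on "pathway": → "aahptwy" → "ptwyaah" ✓)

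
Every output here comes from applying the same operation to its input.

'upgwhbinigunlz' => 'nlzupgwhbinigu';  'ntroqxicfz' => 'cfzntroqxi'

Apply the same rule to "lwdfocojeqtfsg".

Each output is the input with this applied: move the last 3 characters to the front (rotate right by 3).
"lwdfocojeqtfsg" → "fsglwdfocojeqt".

fsglwdfocojeqt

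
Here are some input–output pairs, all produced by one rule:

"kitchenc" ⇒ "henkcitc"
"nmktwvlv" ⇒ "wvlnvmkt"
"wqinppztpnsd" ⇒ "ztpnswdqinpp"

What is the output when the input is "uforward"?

Each output is the input with this applied: swap the first and last characters, then swap the front and back halves of the string.
For "uforward" the result is "warudfor".

warudfor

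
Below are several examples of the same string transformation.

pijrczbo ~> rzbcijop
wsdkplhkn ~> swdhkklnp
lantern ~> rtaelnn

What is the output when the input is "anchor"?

What's happening: sort the characters into alphabetical order, then move the last 2 characters to the front (rotate right by 2).
Working it through for "anchor": intermediate "achnor", final "orachn".

orachn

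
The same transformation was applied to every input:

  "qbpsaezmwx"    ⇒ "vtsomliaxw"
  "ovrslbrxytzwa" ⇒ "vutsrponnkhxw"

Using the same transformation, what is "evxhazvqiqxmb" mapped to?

vttrrmmiedaxw

Rule — sort the characters into reverse alphabetical order, then shift every letter 4 places backward in the alphabet (wrapping around).
"evxhazvqiqxmb" → "zxxvvqqmiheba" → "vttrrmmiedaxw".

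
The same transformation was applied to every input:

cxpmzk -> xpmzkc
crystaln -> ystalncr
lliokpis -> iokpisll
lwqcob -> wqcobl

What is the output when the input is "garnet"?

arnetg

Rule — swap the front and back halves of the string, then move the last 2 characters to the front (rotate right by 2).
Starting from "garnet": after the first operation, "netgar"; after the second, "arnetg".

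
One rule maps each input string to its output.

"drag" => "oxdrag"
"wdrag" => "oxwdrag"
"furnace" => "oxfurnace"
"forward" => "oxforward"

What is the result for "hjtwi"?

oxhjtwi

Each output is the input with this applied: prepend "ox".
Applying that to "hjtwi" gives "oxhjtwi".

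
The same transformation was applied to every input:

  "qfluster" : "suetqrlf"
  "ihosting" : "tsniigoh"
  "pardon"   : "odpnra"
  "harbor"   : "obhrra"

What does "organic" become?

Rule — move the first 3 characters to the end (rotate left by 3), then swap each adjacent pair of characters (1↔2, 3↔4, ...).
Starting from "organic": after the first operation, "anicorg"; after the second, "nacirog".

nacirog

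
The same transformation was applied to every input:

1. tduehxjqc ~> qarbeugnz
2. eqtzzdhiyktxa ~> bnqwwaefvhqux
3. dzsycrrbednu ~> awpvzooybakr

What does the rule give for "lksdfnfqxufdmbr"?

ihpackcnurcajyo

The pattern: shift every letter 3 places backward in the alphabet (wrapping around).
Doing the same to "lksdfnfqxufdmbr": "ihpackcnurcajyo".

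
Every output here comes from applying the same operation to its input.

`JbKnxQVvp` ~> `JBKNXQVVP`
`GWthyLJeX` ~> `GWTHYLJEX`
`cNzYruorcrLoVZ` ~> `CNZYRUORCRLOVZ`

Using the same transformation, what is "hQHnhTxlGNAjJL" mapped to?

The pattern: convert every letter to uppercase.
On "hQHnhTxlGNAjJL" that produces "HQHNHTXLGNAJJL".

HQHNHTXLGNAJJL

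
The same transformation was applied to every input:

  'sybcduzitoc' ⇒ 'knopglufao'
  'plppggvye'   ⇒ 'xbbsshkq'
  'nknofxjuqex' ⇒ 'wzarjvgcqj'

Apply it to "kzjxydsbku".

Rule — shift every letter 12 places forward in the alphabet (wrapping around), then delete the first character.
Applying both steps to "kzjxydsbku": "wlvjkpenwg", then "lvjkpenwg".

lvjkpenwg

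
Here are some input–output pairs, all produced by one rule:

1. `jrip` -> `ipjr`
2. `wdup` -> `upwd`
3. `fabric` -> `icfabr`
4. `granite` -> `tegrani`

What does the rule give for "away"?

The pattern: move the last 2 characters to the front (rotate right by 2).
So "away" becomes "ayaw".

ayaw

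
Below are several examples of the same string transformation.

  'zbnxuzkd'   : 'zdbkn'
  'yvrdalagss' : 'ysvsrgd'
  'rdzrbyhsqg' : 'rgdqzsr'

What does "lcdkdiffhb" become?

lbchdfk

The transformation: take characters alternately from the front and the back (1st, last, 2nd, 2nd-last, ...), then delete the last 3 characters.
For "lcdkdiffhb" the result is "lbchdfk".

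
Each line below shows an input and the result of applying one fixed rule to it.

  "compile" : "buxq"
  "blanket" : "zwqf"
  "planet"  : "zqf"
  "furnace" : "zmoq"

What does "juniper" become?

Rule — delete the first 3 characters, then shift every letter 12 places forward in the alphabet (wrapping around).
Working it through for "juniper": intermediate "iper", final "ubqd".

ubqd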